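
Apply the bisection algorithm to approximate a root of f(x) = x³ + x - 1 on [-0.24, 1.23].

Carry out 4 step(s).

f(x) = x³ + x - 1
Initial interval: [-0.24, 1.23]

Iteration 1:
  c_1 = (-0.240000 + 1.230000)/2 = 0.495000
  f(c_1) = f(0.495000) = -0.383713
  f(a) × f(c) ≥ 0, new interval: [0.495000, 1.230000]
Iteration 2:
  c_2 = (0.495000 + 1.230000)/2 = 0.862500
  f(c_2) = f(0.862500) = 0.504119
  f(a) × f(c) < 0, new interval: [0.495000, 0.862500]
Iteration 3:
  c_3 = (0.495000 + 0.862500)/2 = 0.678750
  f(c_3) = f(0.678750) = -0.008549
  f(a) × f(c) ≥ 0, new interval: [0.678750, 0.862500]
Iteration 4:
  c_4 = (0.678750 + 0.862500)/2 = 0.770625
  f(c_4) = f(0.770625) = 0.228271
  f(a) × f(c) < 0, new interval: [0.678750, 0.770625]

After 4 iteration(s), the approximation is c_4 = 0.770625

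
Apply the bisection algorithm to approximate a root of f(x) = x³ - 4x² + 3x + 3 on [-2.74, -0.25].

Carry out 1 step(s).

f(x) = x³ - 4x² + 3x + 3
Initial interval: [-2.74, -0.25]

Iteration 1:
  c_1 = (-2.740000 + (-0.250000))/2 = -1.495000
  f(c_1) = f(-1.495000) = -13.766462
  f(a) × f(c) ≥ 0, new interval: [-1.495000, -0.250000]

After 1 iteration(s), the approximation is c_1 = -1.495000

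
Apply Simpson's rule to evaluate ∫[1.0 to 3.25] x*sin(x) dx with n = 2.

f(x) = x*sin(x)
a = 1.0, b = 3.25, n = 2
h = (b - a)/n = 1.125000

Simpson's rule: (h/3)[f(x₀) + 4f(x₁) + 2f(x₂) + ... + f(xₙ)]

x_0 = 1.0000, f(x_0) = 0.841471, coefficient = 1
x_1 = 2.1250, f(x_1) = 1.806930, coefficient = 4
x_2 = 3.2500, f(x_2) = -0.351634, coefficient = 1

I ≈ (1.125000/3) × 7.717555 = 2.894083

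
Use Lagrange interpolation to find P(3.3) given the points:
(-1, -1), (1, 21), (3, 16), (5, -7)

Lagrange interpolation formula:
P(x) = Σ yᵢ × Lᵢ(x)
where Lᵢ(x) = Π_{j≠i} (x - xⱼ)/(xᵢ - xⱼ)

L_0(3.3) = (3.3 - 1)/(-1 - 1) × (3.3 - 3)/(-1 - 3) × (3.3 - 5)/(-1 - 5) = 0.024437
L_1(3.3) = (3.3 - (-1))/(1 - (-1)) × (3.3 - 3)/(1 - 3) × (3.3 - 5)/(1 - 5) = -0.137062
L_2(3.3) = (3.3 - (-1))/(3 - (-1)) × (3.3 - 1)/(3 - 1) × (3.3 - 5)/(3 - 5) = 1.050812
L_3(3.3) = (3.3 - (-1))/(5 - (-1)) × (3.3 - 1)/(5 - 1) × (3.3 - 3)/(5 - 3) = 0.061812

P(3.3) = (-1)×L_0(3.3) + 21×L_1(3.3) + 16×L_2(3.3) + (-7)×L_3(3.3)
P(3.3) = 13.477563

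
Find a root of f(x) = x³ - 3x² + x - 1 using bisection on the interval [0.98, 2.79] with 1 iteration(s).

f(x) = x³ - 3x² + x - 1
Initial interval: [0.98, 2.79]

Iteration 1:
  c_1 = (0.980000 + 2.790000)/2 = 1.885000
  f(c_1) = f(1.885000) = -3.076846
  f(a) × f(c) ≥ 0, new interval: [1.885000, 2.790000]

After 1 iteration(s), the approximation is c_1 = 1.885000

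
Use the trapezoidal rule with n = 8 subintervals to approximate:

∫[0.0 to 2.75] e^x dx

f(x) = e^x
a = 0.0, b = 2.75, n = 8
h = (b - a)/n = 0.343750

Trapezoidal rule: (h/2)[f(x₀) + 2f(x₁) + 2f(x₂) + ... + f(xₙ)]

x_0 = 0.0000, f(x_0) = 1.000000, coefficient = 1
x_1 = 0.3438, f(x_1) = 1.410226, coefficient = 2
x_2 = 0.6875, f(x_2) = 1.988737, coefficient = 2
x_3 = 1.0312, f(x_3) = 2.804569, coefficient = 2
x_4 = 1.3750, f(x_4) = 3.955077, coefficient = 2
x_5 = 1.7188, f(x_5) = 5.577552, coefficient = 2
x_6 = 2.0625, f(x_6) = 7.865609, coefficient = 2
x_7 = 2.4062, f(x_7) = 11.092287, coefficient = 2
x_8 = 2.7500, f(x_8) = 15.642632, coefficient = 1

I ≈ (0.343750/2) × 86.030748 = 14.786535
Exact value: 14.642632
Error: 0.143903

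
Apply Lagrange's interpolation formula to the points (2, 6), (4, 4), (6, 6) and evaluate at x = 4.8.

Lagrange interpolation formula:
P(x) = Σ yᵢ × Lᵢ(x)
where Lᵢ(x) = Π_{j≠i} (x - xⱼ)/(xᵢ - xⱼ)

L_0(4.8) = (4.8 - 4)/(2 - 4) × (4.8 - 6)/(2 - 6) = -0.120000
L_1(4.8) = (4.8 - 2)/(4 - 2) × (4.8 - 6)/(4 - 6) = 0.840000
L_2(4.8) = (4.8 - 2)/(6 - 2) × (4.8 - 4)/(6 - 4) = 0.280000

P(4.8) = 6×L_0(4.8) + 4×L_1(4.8) + 6×L_2(4.8)
P(4.8) = 4.320000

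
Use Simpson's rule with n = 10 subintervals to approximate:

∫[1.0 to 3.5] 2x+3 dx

f(x) = 2x+3
a = 1.0, b = 3.5, n = 10
h = (b - a)/n = 0.250000

Simpson's rule: (h/3)[f(x₀) + 4f(x₁) + 2f(x₂) + ... + f(xₙ)]

x_0 = 1.0000, f(x_0) = 5.000000, coefficient = 1
x_1 = 1.2500, f(x_1) = 5.500000, coefficient = 4
x_2 = 1.5000, f(x_2) = 6.000000, coefficient = 2
x_3 = 1.7500, f(x_3) = 6.500000, coefficient = 4
x_4 = 2.0000, f(x_4) = 7.000000, coefficient = 2
x_5 = 2.2500, f(x_5) = 7.500000, coefficient = 4
x_6 = 2.5000, f(x_6) = 8.000000, coefficient = 2
x_7 = 2.7500, f(x_7) = 8.500000, coefficient = 4
x_8 = 3.0000, f(x_8) = 9.000000, coefficient = 2
x_9 = 3.2500, f(x_9) = 9.500000, coefficient = 4
x_10 = 3.5000, f(x_10) = 10.000000, coefficient = 1

I ≈ (0.250000/3) × 225.000000 = 18.750000
Exact value: 18.750000
Error: 0.000000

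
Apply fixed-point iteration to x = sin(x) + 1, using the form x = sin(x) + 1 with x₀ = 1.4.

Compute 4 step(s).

Equation: x = sin(x) + 1
Fixed-point form: x = sin(x) + 1
x₀ = 1.4

x_1 = g(1.400000) = 1.985450
x_2 = g(1.985450) = 1.915256
x_3 = g(1.915256) = 1.941258
x_4 = g(1.941258) = 1.932160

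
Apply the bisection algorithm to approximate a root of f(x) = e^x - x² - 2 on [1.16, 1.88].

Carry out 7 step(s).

f(x) = e^x - x² - 2
Initial interval: [1.16, 1.88]

Iteration 1:
  c_1 = (1.160000 + 1.880000)/2 = 1.520000
  f(c_1) = f(1.520000) = 0.261825
  f(a) × f(c) < 0, new interval: [1.160000, 1.520000]
Iteration 2:
  c_2 = (1.160000 + 1.520000)/2 = 1.340000
  f(c_2) = f(1.340000) = 0.023444
  f(a) × f(c) < 0, new interval: [1.160000, 1.340000]
Iteration 3:
  c_3 = (1.160000 + 1.340000)/2 = 1.250000
  f(c_3) = f(1.250000) = -0.072157
  f(a) × f(c) ≥ 0, new interval: [1.250000, 1.340000]
Iteration 4:
  c_4 = (1.250000 + 1.340000)/2 = 1.295000
  f(c_4) = f(1.295000) = -0.026029
  f(a) × f(c) ≥ 0, new interval: [1.295000, 1.340000]
Iteration 5:
  c_5 = (1.295000 + 1.340000)/2 = 1.317500
  f(c_5) = f(1.317500) = -0.001732
  f(a) × f(c) ≥ 0, new interval: [1.317500, 1.340000]
Iteration 6:
  c_6 = (1.317500 + 1.340000)/2 = 1.328750
  f(c_6) = f(1.328750) = 0.010743
  f(a) × f(c) < 0, new interval: [1.317500, 1.328750]
Iteration 7:
  c_7 = (1.317500 + 1.328750)/2 = 1.323125
  f(c_7) = f(1.323125) = 0.004478
  f(a) × f(c) < 0, new interval: [1.317500, 1.323125]

After 7 iteration(s), the approximation is c_7 = 1.323125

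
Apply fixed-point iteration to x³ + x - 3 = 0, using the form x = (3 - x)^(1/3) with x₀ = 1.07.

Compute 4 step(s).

Equation: x³ + x - 3 = 0
Fixed-point form: x = (3 - x)^(1/3)
x₀ = 1.07

x_1 = g(1.070000) = 1.245047
x_2 = g(1.245047) = 1.206207
x_3 = g(1.206207) = 1.215041
x_4 = g(1.215041) = 1.213043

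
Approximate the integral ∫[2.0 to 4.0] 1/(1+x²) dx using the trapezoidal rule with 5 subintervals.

f(x) = 1/(1+x²)
a = 2.0, b = 4.0, n = 5
h = (b - a)/n = 0.400000

Trapezoidal rule: (h/2)[f(x₀) + 2f(x₁) + 2f(x₂) + ... + f(xₙ)]

x_0 = 2.0000, f(x_0) = 0.200000, coefficient = 1
x_1 = 2.4000, f(x_1) = 0.147929, coefficient = 2
x_2 = 2.8000, f(x_2) = 0.113122, coefficient = 2
x_3 = 3.2000, f(x_3) = 0.088968, coefficient = 2
x_4 = 3.6000, f(x_4) = 0.071633, coefficient = 2
x_5 = 4.0000, f(x_5) = 0.058824, coefficient = 1

I ≈ (0.400000/2) × 1.102128 = 0.220426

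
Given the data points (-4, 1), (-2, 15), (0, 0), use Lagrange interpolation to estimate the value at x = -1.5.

Lagrange interpolation formula:
P(x) = Σ yᵢ × Lᵢ(x)
where Lᵢ(x) = Π_{j≠i} (x - xⱼ)/(xᵢ - xⱼ)

L_0(-1.5) = (-1.5 - (-2))/(-4 - (-2)) × (-1.5 - 0)/(-4 - 0) = -0.093750
L_1(-1.5) = (-1.5 - (-4))/(-2 - (-4)) × (-1.5 - 0)/(-2 - 0) = 0.937500
L_2(-1.5) = (-1.5 - (-4))/(0 - (-4)) × (-1.5 - (-2))/(0 - (-2)) = 0.156250

P(-1.5) = 1×L_0(-1.5) + 15×L_1(-1.5) + 0×L_2(-1.5)
P(-1.5) = 13.968750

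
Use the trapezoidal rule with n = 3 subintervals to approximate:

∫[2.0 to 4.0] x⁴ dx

f(x) = x⁴
a = 2.0, b = 4.0, n = 3
h = (b - a)/n = 0.666667

Trapezoidal rule: (h/2)[f(x₀) + 2f(x₁) + 2f(x₂) + ... + f(xₙ)]

x_0 = 2.0000, f(x_0) = 16.000000, coefficient = 1
x_1 = 2.6667, f(x_1) = 50.567901, coefficient = 2
x_2 = 3.3333, f(x_2) = 123.456790, coefficient = 2
x_3 = 4.0000, f(x_3) = 256.000000, coefficient = 1

I ≈ (0.666667/2) × 620.049383 = 206.683128
Exact value: 198.400000
Error: 8.283128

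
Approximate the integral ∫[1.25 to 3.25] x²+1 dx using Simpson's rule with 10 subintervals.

f(x) = x²+1
a = 1.25, b = 3.25, n = 10
h = (b - a)/n = 0.200000

Simpson's rule: (h/3)[f(x₀) + 4f(x₁) + 2f(x₂) + ... + f(xₙ)]

x_0 = 1.2500, f(x_0) = 2.562500, coefficient = 1
x_1 = 1.4500, f(x_1) = 3.102500, coefficient = 4
x_2 = 1.6500, f(x_2) = 3.722500, coefficient = 2
x_3 = 1.8500, f(x_3) = 4.422500, coefficient = 4
x_4 = 2.0500, f(x_4) = 5.202500, coefficient = 2
x_5 = 2.2500, f(x_5) = 6.062500, coefficient = 4
x_6 = 2.4500, f(x_6) = 7.002500, coefficient = 2
x_7 = 2.6500, f(x_7) = 8.022500, coefficient = 4
x_8 = 2.8500, f(x_8) = 9.122500, coefficient = 2
x_9 = 3.0500, f(x_9) = 10.302500, coefficient = 4
x_10 = 3.2500, f(x_10) = 11.562500, coefficient = 1

I ≈ (0.200000/3) × 191.875000 = 12.791667
Exact value: 12.791667
Error: 0.000000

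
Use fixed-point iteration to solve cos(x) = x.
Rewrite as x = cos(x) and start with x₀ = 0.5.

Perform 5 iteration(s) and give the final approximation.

Equation: cos(x) = x
Fixed-point form: x = cos(x)
x₀ = 0.5

x_1 = g(0.500000) = 0.877583
x_2 = g(0.877583) = 0.639012
x_3 = g(0.639012) = 0.802685
x_4 = g(0.802685) = 0.694778
x_5 = g(0.694778) = 0.768196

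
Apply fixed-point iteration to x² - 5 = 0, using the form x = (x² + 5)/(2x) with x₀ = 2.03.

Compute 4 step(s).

Equation: x² - 5 = 0
Fixed-point form: x = (x² + 5)/(2x)
x₀ = 2.03

x_1 = g(2.030000) = 2.246527
x_2 = g(2.246527) = 2.236092
x_3 = g(2.236092) = 2.236068
x_4 = g(2.236068) = 2.236068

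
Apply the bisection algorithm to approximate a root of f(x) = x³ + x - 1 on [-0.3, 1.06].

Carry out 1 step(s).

f(x) = x³ + x - 1
Initial interval: [-0.3, 1.06]

Iteration 1:
  c_1 = (-0.300000 + 1.060000)/2 = 0.380000
  f(c_1) = f(0.380000) = -0.565128
  f(a) × f(c) ≥ 0, new interval: [0.380000, 1.060000]

After 1 iteration(s), the approximation is c_1 = 0.380000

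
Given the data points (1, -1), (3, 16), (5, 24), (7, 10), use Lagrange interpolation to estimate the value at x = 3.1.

Lagrange interpolation formula:
P(x) = Σ yᵢ × Lᵢ(x)
where Lᵢ(x) = Π_{j≠i} (x - xⱼ)/(xᵢ - xⱼ)

L_0(3.1) = (3.1 - 3)/(1 - 3) × (3.1 - 5)/(1 - 5) × (3.1 - 7)/(1 - 7) = -0.015438
L_1(3.1) = (3.1 - 1)/(3 - 1) × (3.1 - 5)/(3 - 5) × (3.1 - 7)/(3 - 7) = 0.972562
L_2(3.1) = (3.1 - 1)/(5 - 1) × (3.1 - 3)/(5 - 3) × (3.1 - 7)/(5 - 7) = 0.051188
L_3(3.1) = (3.1 - 1)/(7 - 1) × (3.1 - 3)/(7 - 3) × (3.1 - 5)/(7 - 5) = -0.008313

P(3.1) = (-1)×L_0(3.1) + 16×L_1(3.1) + 24×L_2(3.1) + 10×L_3(3.1)
P(3.1) = 16.721813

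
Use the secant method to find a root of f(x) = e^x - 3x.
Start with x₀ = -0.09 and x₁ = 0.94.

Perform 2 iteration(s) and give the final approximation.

f(x) = e^x - 3x
x₀ = -0.09, x₁ = 0.94

Secant formula: x_{n+1} = x_n - f(x_n)(x_n - x_{n-1})/(f(x_n) - f(x_{n-1}))

Iteration 1:
  f(-0.090000) = 1.183931
  f(0.940000) = -0.260019
  x_2 = 0.940000 - (-0.260019)×(0.940000 - (-0.090000))/(-0.260019 - 1.183931)
       = 0.754523
Iteration 2:
  f(0.940000) = -0.260019
  f(0.754523) = -0.136972
  x_3 = 0.754523 - (-0.136972)×(0.754523 - 0.940000)/(-0.136972 - (-0.260019))
       = 0.548055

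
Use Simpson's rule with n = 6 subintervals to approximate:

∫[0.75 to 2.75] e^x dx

f(x) = e^x
a = 0.75, b = 2.75, n = 6
h = (b - a)/n = 0.333333

Simpson's rule: (h/3)[f(x₀) + 4f(x₁) + 2f(x₂) + ... + f(xₙ)]

x_0 = 0.7500, f(x_0) = 2.117000, coefficient = 1
x_1 = 1.0833, f(x_1) = 2.954512, coefficient = 4
x_2 = 1.4167, f(x_2) = 4.123353, coefficient = 2
x_3 = 1.7500, f(x_3) = 5.754603, coefficient = 4
x_4 = 2.0833, f(x_4) = 8.031195, coefficient = 2
x_5 = 2.4167, f(x_5) = 11.208436, coefficient = 4
x_6 = 2.7500, f(x_6) = 15.642632, coefficient = 1

I ≈ (0.333333/3) × 121.738927 = 13.526547
Exact value: 13.525632
Error: 0.000916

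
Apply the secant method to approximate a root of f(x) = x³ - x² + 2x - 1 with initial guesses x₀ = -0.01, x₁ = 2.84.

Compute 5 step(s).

f(x) = x³ - x² + 2x - 1
x₀ = -0.01, x₁ = 2.84

Secant formula: x_{n+1} = x_n - f(x_n)(x_n - x_{n-1})/(f(x_n) - f(x_{n-1}))

Iteration 1:
  f(-0.010000) = -1.020101
  f(2.840000) = 19.520704
  x_2 = 2.840000 - 19.520704×(2.840000 - (-0.010000))/(19.520704 - (-1.020101))
       = 0.131537
Iteration 2:
  f(2.840000) = 19.520704
  f(0.131537) = -0.751952
  x_3 = 0.131537 - (-0.751952)×(0.131537 - 2.840000)/(-0.751952 - 19.520704)
       = 0.231999
Iteration 3:
  f(0.131537) = -0.751952
  f(0.231999) = -0.577338
  x_4 = 0.231999 - (-0.577338)×(0.231999 - 0.131537)/(-0.577338 - (-0.751952))
       = 0.564164
Iteration 4:
  f(0.231999) = -0.577338
  f(0.564164) = -0.010390
  x_5 = 0.564164 - (-0.010390)×(0.564164 - 0.231999)/(-0.010390 - (-0.577338))
       = 0.570251
Iteration 5:
  f(0.564164) = -0.010390
  f(0.570251) = 0.000754
  x_6 = 0.570251 - 0.000754×(0.570251 - 0.564164)/(0.000754 - (-0.010390))
       = 0.569839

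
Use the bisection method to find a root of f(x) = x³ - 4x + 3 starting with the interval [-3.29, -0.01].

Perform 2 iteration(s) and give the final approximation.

f(x) = x³ - 4x + 3
Initial interval: [-3.29, -0.01]

Iteration 1:
  c_1 = (-3.290000 + (-0.010000))/2 = -1.650000
  f(c_1) = f(-1.650000) = 5.107875
  f(a) × f(c) < 0, new interval: [-3.290000, -1.650000]
Iteration 2:
  c_2 = (-3.290000 + (-1.650000))/2 = -2.470000
  f(c_2) = f(-2.470000) = -2.189223
  f(a) × f(c) ≥ 0, new interval: [-2.470000, -1.650000]

After 2 iteration(s), the approximation is c_2 = -2.470000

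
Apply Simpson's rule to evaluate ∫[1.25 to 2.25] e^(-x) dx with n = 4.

f(x) = e^(-x)
a = 1.25, b = 2.25, n = 4
h = (b - a)/n = 0.250000

Simpson's rule: (h/3)[f(x₀) + 4f(x₁) + 2f(x₂) + ... + f(xₙ)]

x_0 = 1.2500, f(x_0) = 0.286505, coefficient = 1
x_1 = 1.5000, f(x_1) = 0.223130, coefficient = 4
x_2 = 1.7500, f(x_2) = 0.173774, coefficient = 2
x_3 = 2.0000, f(x_3) = 0.135335, coefficient = 4
x_4 = 2.2500, f(x_4) = 0.105399, coefficient = 1

I ≈ (0.250000/3) × 2.173314 = 0.181109
Exact value: 0.181106
Error: 0.000004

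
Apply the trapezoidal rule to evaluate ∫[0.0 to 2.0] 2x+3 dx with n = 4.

f(x) = 2x+3
a = 0.0, b = 2.0, n = 4
h = (b - a)/n = 0.500000

Trapezoidal rule: (h/2)[f(x₀) + 2f(x₁) + 2f(x₂) + ... + f(xₙ)]

x_0 = 0.0000, f(x_0) = 3.000000, coefficient = 1
x_1 = 0.5000, f(x_1) = 4.000000, coefficient = 2
x_2 = 1.0000, f(x_2) = 5.000000, coefficient = 2
x_3 = 1.5000, f(x_3) = 6.000000, coefficient = 2
x_4 = 2.0000, f(x_4) = 7.000000, coefficient = 1

I ≈ (0.500000/2) × 40.000000 = 10.000000
Exact value: 10.000000
Error: 0.000000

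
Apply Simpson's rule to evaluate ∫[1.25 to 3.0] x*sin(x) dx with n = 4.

f(x) = x*sin(x)
a = 1.25, b = 3.0, n = 4
h = (b - a)/n = 0.437500

Simpson's rule: (h/3)[f(x₀) + 4f(x₁) + 2f(x₂) + ... + f(xₙ)]

x_0 = 1.2500, f(x_0) = 1.186231, coefficient = 1
x_1 = 1.6875, f(x_1) = 1.676021, coefficient = 4
x_2 = 2.1250, f(x_2) = 1.806930, coefficient = 2
x_3 = 2.5625, f(x_3) = 1.402366, coefficient = 4
x_4 = 3.0000, f(x_4) = 0.423360, coefficient = 1

I ≈ (0.437500/3) × 17.536999 = 2.557479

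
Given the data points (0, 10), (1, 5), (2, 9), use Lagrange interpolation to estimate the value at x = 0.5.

Lagrange interpolation formula:
P(x) = Σ yᵢ × Lᵢ(x)
where Lᵢ(x) = Π_{j≠i} (x - xⱼ)/(xᵢ - xⱼ)

L_0(0.5) = (0.5 - 1)/(0 - 1) × (0.5 - 2)/(0 - 2) = 0.375000
L_1(0.5) = (0.5 - 0)/(1 - 0) × (0.5 - 2)/(1 - 2) = 0.750000
L_2(0.5) = (0.5 - 0)/(2 - 0) × (0.5 - 1)/(2 - 1) = -0.125000

P(0.5) = 10×L_0(0.5) + 5×L_1(0.5) + 9×L_2(0.5)
P(0.5) = 6.375000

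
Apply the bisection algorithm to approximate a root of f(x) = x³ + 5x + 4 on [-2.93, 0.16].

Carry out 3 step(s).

f(x) = x³ + 5x + 4
Initial interval: [-2.93, 0.16]

Iteration 1:
  c_1 = (-2.930000 + 0.160000)/2 = -1.385000
  f(c_1) = f(-1.385000) = -5.581742
  f(a) × f(c) ≥ 0, new interval: [-1.385000, 0.160000]
Iteration 2:
  c_2 = (-1.385000 + 0.160000)/2 = -0.612500
  f(c_2) = f(-0.612500) = 0.707717
  f(a) × f(c) < 0, new interval: [-1.385000, -0.612500]
Iteration 3:
  c_3 = (-1.385000 + (-0.612500))/2 = -0.998750
  f(c_3) = f(-0.998750) = -1.990005
  f(a) × f(c) ≥ 0, new interval: [-0.998750, -0.612500]

After 3 iteration(s), the approximation is c_3 = -0.998750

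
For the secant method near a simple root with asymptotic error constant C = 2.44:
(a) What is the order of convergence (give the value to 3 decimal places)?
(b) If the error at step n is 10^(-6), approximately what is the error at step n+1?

(a) Secant method has superlinear convergence with order φ = (1+√5)/2 ≈ 1.618.
    This means |e_{n+1}| ≈ C|e_n|^1.618.

(b) With |e_n| = 10^(-6) and C = 2.44:
    |e_{n+1}| ≈ 2.44 × (10^(-6))^1.618 = 2.44 × 10^(-9.71)

(a) ≈ 1.618 (golden ratio); (b) |e_{n+1}| ≈ 4.777e-10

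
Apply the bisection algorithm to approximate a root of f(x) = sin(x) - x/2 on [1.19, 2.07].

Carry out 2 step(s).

f(x) = sin(x) - x/2
Initial interval: [1.19, 2.07]

Iteration 1:
  c_1 = (1.190000 + 2.070000)/2 = 1.630000
  f(c_1) = f(1.630000) = 0.183248
  f(a) × f(c) ≥ 0, new interval: [1.630000, 2.070000]
Iteration 2:
  c_2 = (1.630000 + 2.070000)/2 = 1.850000
  f(c_2) = f(1.850000) = 0.036275
  f(a) × f(c) ≥ 0, new interval: [1.850000, 2.070000]

After 2 iteration(s), the approximation is c_2 = 1.850000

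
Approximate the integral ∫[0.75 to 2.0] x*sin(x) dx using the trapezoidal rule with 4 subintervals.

f(x) = x*sin(x)
a = 0.75, b = 2.0, n = 4
h = (b - a)/n = 0.312500

Trapezoidal rule: (h/2)[f(x₀) + 2f(x₁) + 2f(x₂) + ... + f(xₙ)]

x_0 = 0.7500, f(x_0) = 0.511229, coefficient = 1
x_1 = 1.0625, f(x_1) = 0.928173, coefficient = 2
x_2 = 1.3750, f(x_2) = 1.348728, coefficient = 2
x_3 = 1.6875, f(x_3) = 1.676021, coefficient = 2
x_4 = 2.0000, f(x_4) = 1.818595, coefficient = 1

I ≈ (0.312500/2) × 10.235669 = 1.599323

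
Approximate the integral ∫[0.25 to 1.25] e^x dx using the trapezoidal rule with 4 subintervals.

f(x) = e^x
a = 0.25, b = 1.25, n = 4
h = (b - a)/n = 0.250000

Trapezoidal rule: (h/2)[f(x₀) + 2f(x₁) + 2f(x₂) + ... + f(xₙ)]

x_0 = 0.2500, f(x_0) = 1.284025, coefficient = 1
x_1 = 0.5000, f(x_1) = 1.648721, coefficient = 2
x_2 = 0.7500, f(x_2) = 2.117000, coefficient = 2
x_3 = 1.0000, f(x_3) = 2.718282, coefficient = 2
x_4 = 1.2500, f(x_4) = 3.490343, coefficient = 1

I ≈ (0.250000/2) × 17.742375 = 2.217797
Exact value: 2.206318
Error: 0.011479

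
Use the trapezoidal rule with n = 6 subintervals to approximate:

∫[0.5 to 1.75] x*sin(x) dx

f(x) = x*sin(x)
a = 0.5, b = 1.75, n = 6
h = (b - a)/n = 0.208333

Trapezoidal rule: (h/2)[f(x₀) + 2f(x₁) + 2f(x₂) + ... + f(xₙ)]

x_0 = 0.5000, f(x_0) = 0.239713, coefficient = 1
x_1 = 0.7083, f(x_1) = 0.460820, coefficient = 2
x_2 = 0.9167, f(x_2) = 0.727446, coefficient = 2
x_3 = 1.1250, f(x_3) = 1.015051, coefficient = 2
x_4 = 1.3333, f(x_4) = 1.295917, coefficient = 2
x_5 = 1.5417, f(x_5) = 1.541013, coefficient = 2
x_6 = 1.7500, f(x_6) = 1.721975, coefficient = 1

I ≈ (0.208333/2) × 12.042182 = 1.254394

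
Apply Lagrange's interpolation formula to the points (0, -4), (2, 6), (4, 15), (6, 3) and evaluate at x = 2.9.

Lagrange interpolation formula:
P(x) = Σ yᵢ × Lᵢ(x)
where Lᵢ(x) = Π_{j≠i} (x - xⱼ)/(xᵢ - xⱼ)

L_0(2.9) = (2.9 - 2)/(0 - 2) × (2.9 - 4)/(0 - 4) × (2.9 - 6)/(0 - 6) = -0.063938
L_1(2.9) = (2.9 - 0)/(2 - 0) × (2.9 - 4)/(2 - 4) × (2.9 - 6)/(2 - 6) = 0.618062
L_2(2.9) = (2.9 - 0)/(4 - 0) × (2.9 - 2)/(4 - 2) × (2.9 - 6)/(4 - 6) = 0.505687
L_3(2.9) = (2.9 - 0)/(6 - 0) × (2.9 - 2)/(6 - 2) × (2.9 - 4)/(6 - 4) = -0.059812

P(2.9) = (-4)×L_0(2.9) + 6×L_1(2.9) + 15×L_2(2.9) + 3×L_3(2.9)
P(2.9) = 11.370000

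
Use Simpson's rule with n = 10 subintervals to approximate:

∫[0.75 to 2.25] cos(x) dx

f(x) = cos(x)
a = 0.75, b = 2.25, n = 10
h = (b - a)/n = 0.150000

Simpson's rule: (h/3)[f(x₀) + 4f(x₁) + 2f(x₂) + ... + f(xₙ)]

x_0 = 0.7500, f(x_0) = 0.731689, coefficient = 1
x_1 = 0.9000, f(x_1) = 0.621610, coefficient = 4
x_2 = 1.0500, f(x_2) = 0.497571, coefficient = 2
x_3 = 1.2000, f(x_3) = 0.362358, coefficient = 4
x_4 = 1.3500, f(x_4) = 0.219007, coefficient = 2
x_5 = 1.5000, f(x_5) = 0.070737, coefficient = 4
x_6 = 1.6500, f(x_6) = -0.079121, coefficient = 2
x_7 = 1.8000, f(x_7) = -0.227202, coefficient = 4
x_8 = 1.9500, f(x_8) = -0.370181, coefficient = 2
x_9 = 2.1000, f(x_9) = -0.504846, coefficient = 4
x_10 = 2.2500, f(x_10) = -0.628174, coefficient = 1

I ≈ (0.150000/3) × 1.928694 = 0.096435
Exact value: 0.096434
Error: 0.000000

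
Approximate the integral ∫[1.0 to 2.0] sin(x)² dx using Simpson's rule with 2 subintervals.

f(x) = sin(x)²
a = 1.0, b = 2.0, n = 2
h = (b - a)/n = 0.500000

Simpson's rule: (h/3)[f(x₀) + 4f(x₁) + 2f(x₂) + ... + f(xₙ)]

x_0 = 1.0000, f(x_0) = 0.708073, coefficient = 1
x_1 = 1.5000, f(x_1) = 0.994996, coefficient = 4
x_2 = 2.0000, f(x_2) = 0.826822, coefficient = 1

I ≈ (0.500000/3) × 5.514880 = 0.919147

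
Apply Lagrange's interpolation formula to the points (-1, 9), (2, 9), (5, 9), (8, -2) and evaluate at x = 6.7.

Lagrange interpolation formula:
P(x) = Σ yᵢ × Lᵢ(x)
where Lᵢ(x) = Π_{j≠i} (x - xⱼ)/(xᵢ - xⱼ)

L_0(6.7) = (6.7 - 2)/(-1 - 2) × (6.7 - 5)/(-1 - 5) × (6.7 - 8)/(-1 - 8) = 0.064117
L_1(6.7) = (6.7 - (-1))/(2 - (-1)) × (6.7 - 5)/(2 - 5) × (6.7 - 8)/(2 - 8) = -0.315130
L_2(6.7) = (6.7 - (-1))/(5 - (-1)) × (6.7 - 2)/(5 - 2) × (6.7 - 8)/(5 - 8) = 0.871241
L_3(6.7) = (6.7 - (-1))/(8 - (-1)) × (6.7 - 2)/(8 - 2) × (6.7 - 5)/(8 - 5) = 0.379772

P(6.7) = 9×L_0(6.7) + 9×L_1(6.7) + 9×L_2(6.7) + (-2)×L_3(6.7)
P(6.7) = 4.822512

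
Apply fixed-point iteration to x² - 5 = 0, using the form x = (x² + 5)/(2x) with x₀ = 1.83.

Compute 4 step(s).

Equation: x² - 5 = 0
Fixed-point form: x = (x² + 5)/(2x)
x₀ = 1.83

x_1 = g(1.830000) = 2.281120
x_2 = g(2.281120) = 2.236513
x_3 = g(2.236513) = 2.236068
x_4 = g(2.236068) = 2.236068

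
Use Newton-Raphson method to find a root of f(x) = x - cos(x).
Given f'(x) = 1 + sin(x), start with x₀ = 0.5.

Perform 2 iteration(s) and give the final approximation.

f(x) = x - cos(x)
f'(x) = 1 + sin(x)
x₀ = 0.5

Newton-Raphson formula: x_{n+1} = x_n - f(x_n)/f'(x_n)

Iteration 1:
  f(0.500000) = -0.377583
  f'(0.500000) = 1.479426
  x_1 = 0.500000 - (-0.377583)/1.479426 = 0.755222
Iteration 2:
  f(0.755222) = 0.027103
  f'(0.755222) = 1.685451
  x_2 = 0.755222 - 0.027103/1.685451 = 0.739142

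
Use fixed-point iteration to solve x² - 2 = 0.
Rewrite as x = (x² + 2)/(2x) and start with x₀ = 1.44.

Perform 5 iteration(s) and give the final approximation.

Equation: x² - 2 = 0
Fixed-point form: x = (x² + 2)/(2x)
x₀ = 1.44

x_1 = g(1.440000) = 1.414444
x_2 = g(1.414444) = 1.414214
x_3 = g(1.414214) = 1.414214
x_4 = g(1.414214) = 1.414214
x_5 = g(1.414214) = 1.414214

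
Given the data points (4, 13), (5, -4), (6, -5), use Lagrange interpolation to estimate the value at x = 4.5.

Lagrange interpolation formula:
P(x) = Σ yᵢ × Lᵢ(x)
where Lᵢ(x) = Π_{j≠i} (x - xⱼ)/(xᵢ - xⱼ)

L_0(4.5) = (4.5 - 5)/(4 - 5) × (4.5 - 6)/(4 - 6) = 0.375000
L_1(4.5) = (4.5 - 4)/(5 - 4) × (4.5 - 6)/(5 - 6) = 0.750000
L_2(4.5) = (4.5 - 4)/(6 - 4) × (4.5 - 5)/(6 - 5) = -0.125000

P(4.5) = 13×L_0(4.5) + (-4)×L_1(4.5) + (-5)×L_2(4.5)
P(4.5) = 2.500000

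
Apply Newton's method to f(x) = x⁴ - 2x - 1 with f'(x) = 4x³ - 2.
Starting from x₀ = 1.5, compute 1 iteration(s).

f(x) = x⁴ - 2x - 1
f'(x) = 4x³ - 2
x₀ = 1.5

Newton-Raphson formula: x_{n+1} = x_n - f(x_n)/f'(x_n)

Iteration 1:
  f(1.500000) = 1.062500
  f'(1.500000) = 11.500000
  x_1 = 1.500000 - 1.062500/11.500000 = 1.407609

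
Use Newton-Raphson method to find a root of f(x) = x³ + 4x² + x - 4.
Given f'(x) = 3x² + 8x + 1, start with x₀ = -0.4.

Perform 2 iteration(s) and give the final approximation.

f(x) = x³ + 4x² + x - 4
f'(x) = 3x² + 8x + 1
x₀ = -0.4

Newton-Raphson formula: x_{n+1} = x_n - f(x_n)/f'(x_n)

Iteration 1:
  f(-0.400000) = -3.824000
  f'(-0.400000) = -1.720000
  x_1 = -0.400000 - (-3.824000)/(-1.720000) = -2.623256
Iteration 2:
  f(-2.623256) = 2.850769
  f'(-2.623256) = 0.658367
  x_2 = -2.623256 - 2.850769/0.658367 = -6.953319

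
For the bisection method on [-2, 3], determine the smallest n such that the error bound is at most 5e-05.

We need (b-a)/2^n ≤ 5e-05
(3 - (-2))/2^n ≤ 5e-05
5/2^n ≤ 5e-05
2^n ≥ 100000
n ≥ log₂(100000) = 16.61
n ≥ 17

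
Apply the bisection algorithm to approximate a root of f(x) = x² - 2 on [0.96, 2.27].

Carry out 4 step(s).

f(x) = x² - 2
Initial interval: [0.96, 2.27]

Iteration 1:
  c_1 = (0.960000 + 2.270000)/2 = 1.615000
  f(c_1) = f(1.615000) = 0.608225
  f(a) × f(c) < 0, new interval: [0.960000, 1.615000]
Iteration 2:
  c_2 = (0.960000 + 1.615000)/2 = 1.287500
  f(c_2) = f(1.287500) = -0.342344
  f(a) × f(c) ≥ 0, new interval: [1.287500, 1.615000]
Iteration 3:
  c_3 = (1.287500 + 1.615000)/2 = 1.451250
  f(c_3) = f(1.451250) = 0.106127
  f(a) × f(c) < 0, new interval: [1.287500, 1.451250]
Iteration 4:
  c_4 = (1.287500 + 1.451250)/2 = 1.369375
  f(c_4) = f(1.369375) = -0.124812
  f(a) × f(c) ≥ 0, new interval: [1.369375, 1.451250]

After 4 iteration(s), the approximation is c_4 = 1.369375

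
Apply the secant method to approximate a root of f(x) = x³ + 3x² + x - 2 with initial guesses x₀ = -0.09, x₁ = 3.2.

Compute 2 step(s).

f(x) = x³ + 3x² + x - 2
x₀ = -0.09, x₁ = 3.2

Secant formula: x_{n+1} = x_n - f(x_n)(x_n - x_{n-1})/(f(x_n) - f(x_{n-1}))

Iteration 1:
  f(-0.090000) = -2.066429
  f(3.200000) = 64.688000
  x_2 = 3.200000 - 64.688000×(3.200000 - (-0.090000))/(64.688000 - (-2.066429))
       = 0.011844
Iteration 2:
  f(3.200000) = 64.688000
  f(0.011844) = -1.987733
  x_3 = 0.011844 - (-1.987733)×(0.011844 - 3.200000)/(-1.987733 - 64.688000)
       = 0.106889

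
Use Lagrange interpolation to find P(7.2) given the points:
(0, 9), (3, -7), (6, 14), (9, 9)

Lagrange interpolation formula:
P(x) = Σ yᵢ × Lᵢ(x)
where Lᵢ(x) = Π_{j≠i} (x - xⱼ)/(xᵢ - xⱼ)

L_0(7.2) = (7.2 - 3)/(0 - 3) × (7.2 - 6)/(0 - 6) × (7.2 - 9)/(0 - 9) = 0.056000
L_1(7.2) = (7.2 - 0)/(3 - 0) × (7.2 - 6)/(3 - 6) × (7.2 - 9)/(3 - 9) = -0.288000
L_2(7.2) = (7.2 - 0)/(6 - 0) × (7.2 - 3)/(6 - 3) × (7.2 - 9)/(6 - 9) = 1.008000
L_3(7.2) = (7.2 - 0)/(9 - 0) × (7.2 - 3)/(9 - 3) × (7.2 - 6)/(9 - 6) = 0.224000

P(7.2) = 9×L_0(7.2) + (-7)×L_1(7.2) + 14×L_2(7.2) + 9×L_3(7.2)
P(7.2) = 18.648000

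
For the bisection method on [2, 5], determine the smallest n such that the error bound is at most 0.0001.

We need (b-a)/2^n ≤ 0.0001
(5 - 2)/2^n ≤ 0.0001
3/2^n ≤ 0.0001
2^n ≥ 30000
n ≥ log₂(30000) = 14.87
n ≥ 15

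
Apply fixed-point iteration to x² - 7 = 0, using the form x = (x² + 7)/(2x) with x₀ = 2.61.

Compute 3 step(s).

Equation: x² - 7 = 0
Fixed-point form: x = (x² + 7)/(2x)
x₀ = 2.61

x_1 = g(2.610000) = 2.645996
x_2 = g(2.645996) = 2.645751
x_3 = g(2.645751) = 2.645751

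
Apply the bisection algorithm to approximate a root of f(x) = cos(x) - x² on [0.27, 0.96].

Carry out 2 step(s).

f(x) = cos(x) - x²
Initial interval: [0.27, 0.96]

Iteration 1:
  c_1 = (0.270000 + 0.960000)/2 = 0.615000
  f(c_1) = f(0.615000) = 0.438548
  f(a) × f(c) ≥ 0, new interval: [0.615000, 0.960000]
Iteration 2:
  c_2 = (0.615000 + 0.960000)/2 = 0.787500
  f(c_2) = f(0.787500) = 0.085463
  f(a) × f(c) ≥ 0, new interval: [0.787500, 0.960000]

After 2 iteration(s), the approximation is c_2 = 0.787500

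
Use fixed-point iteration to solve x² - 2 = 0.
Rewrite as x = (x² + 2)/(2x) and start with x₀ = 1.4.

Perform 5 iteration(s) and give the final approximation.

Equation: x² - 2 = 0
Fixed-point form: x = (x² + 2)/(2x)
x₀ = 1.4

x_1 = g(1.400000) = 1.414286
x_2 = g(1.414286) = 1.414214
x_3 = g(1.414214) = 1.414214
x_4 = g(1.414214) = 1.414214
x_5 = g(1.414214) = 1.414214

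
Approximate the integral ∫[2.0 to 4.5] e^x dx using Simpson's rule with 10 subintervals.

f(x) = e^x
a = 2.0, b = 4.5, n = 10
h = (b - a)/n = 0.250000

Simpson's rule: (h/3)[f(x₀) + 4f(x₁) + 2f(x₂) + ... + f(xₙ)]

x_0 = 2.0000, f(x_0) = 7.389056, coefficient = 1
x_1 = 2.2500, f(x_1) = 9.487736, coefficient = 4
x_2 = 2.5000, f(x_2) = 12.182494, coefficient = 2
x_3 = 2.7500, f(x_3) = 15.642632, coefficient = 4
x_4 = 3.0000, f(x_4) = 20.085537, coefficient = 2
x_5 = 3.2500, f(x_5) = 25.790340, coefficient = 4
x_6 = 3.5000, f(x_6) = 33.115452, coefficient = 2
x_7 = 3.7500, f(x_7) = 42.521082, coefficient = 4
x_8 = 4.0000, f(x_8) = 54.598150, coefficient = 2
x_9 = 4.2500, f(x_9) = 70.105412, coefficient = 4
x_10 = 4.5000, f(x_10) = 90.017131, coefficient = 1

I ≈ (0.250000/3) × 991.558261 = 82.629855
Exact value: 82.628075
Error: 0.001780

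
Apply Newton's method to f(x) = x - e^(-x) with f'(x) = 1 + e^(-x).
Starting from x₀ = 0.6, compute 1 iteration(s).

f(x) = x - e^(-x)
f'(x) = 1 + e^(-x)
x₀ = 0.6

Newton-Raphson formula: x_{n+1} = x_n - f(x_n)/f'(x_n)

Iteration 1:
  f(0.600000) = 0.051188
  f'(0.600000) = 1.548812
  x_1 = 0.600000 - 0.051188/1.548812 = 0.566950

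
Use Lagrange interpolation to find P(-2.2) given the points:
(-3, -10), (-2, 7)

Lagrange interpolation formula:
P(x) = Σ yᵢ × Lᵢ(x)
where Lᵢ(x) = Π_{j≠i} (x - xⱼ)/(xᵢ - xⱼ)

L_0(-2.2) = (-2.2 - (-2))/(-3 - (-2)) = 0.200000
L_1(-2.2) = (-2.2 - (-3))/(-2 - (-3)) = 0.800000

P(-2.2) = (-10)×L_0(-2.2) + 7×L_1(-2.2)
P(-2.2) = 3.600000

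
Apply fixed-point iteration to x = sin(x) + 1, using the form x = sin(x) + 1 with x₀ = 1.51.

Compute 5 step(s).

Equation: x = sin(x) + 1
Fixed-point form: x = sin(x) + 1
x₀ = 1.51

x_1 = g(1.510000) = 1.998152
x_2 = g(1.998152) = 1.910065
x_3 = g(1.910065) = 1.942998
x_4 = g(1.942998) = 1.931529
x_5 = g(1.931529) = 1.935639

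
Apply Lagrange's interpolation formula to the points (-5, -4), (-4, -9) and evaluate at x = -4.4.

Lagrange interpolation formula:
P(x) = Σ yᵢ × Lᵢ(x)
where Lᵢ(x) = Π_{j≠i} (x - xⱼ)/(xᵢ - xⱼ)

L_0(-4.4) = (-4.4 - (-4))/(-5 - (-4)) = 0.400000
L_1(-4.4) = (-4.4 - (-5))/(-4 - (-5)) = 0.600000

P(-4.4) = (-4)×L_0(-4.4) + (-9)×L_1(-4.4)
P(-4.4) = -7.000000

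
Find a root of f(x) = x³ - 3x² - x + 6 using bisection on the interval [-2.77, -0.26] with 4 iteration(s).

f(x) = x³ - 3x² - x + 6
Initial interval: [-2.77, -0.26]

Iteration 1:
  c_1 = (-2.770000 + (-0.260000))/2 = -1.515000
  f(c_1) = f(-1.515000) = -2.847941
  f(a) × f(c) ≥ 0, new interval: [-1.515000, -0.260000]
Iteration 2:
  c_2 = (-1.515000 + (-0.260000))/2 = -0.887500
  f(c_2) = f(-0.887500) = 3.825486
  f(a) × f(c) < 0, new interval: [-1.515000, -0.887500]
Iteration 3:
  c_3 = (-1.515000 + (-0.887500))/2 = -1.201250
  f(c_3) = f(-1.201250) = 1.138840
  f(a) × f(c) < 0, new interval: [-1.515000, -1.201250]
Iteration 4:
  c_4 = (-1.515000 + (-1.201250))/2 = -1.358125
  f(c_4) = f(-1.358125) = -0.680452
  f(a) × f(c) ≥ 0, new interval: [-1.358125, -1.201250]

After 4 iteration(s), the approximation is c_4 = -1.358125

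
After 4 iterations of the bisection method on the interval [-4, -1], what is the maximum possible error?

Bisection error bound: |error| ≤ (b-a)/2^n
|error| ≤ (-1 - (-4))/2^4 = 3/2^4
|error| ≤ 0.1875000000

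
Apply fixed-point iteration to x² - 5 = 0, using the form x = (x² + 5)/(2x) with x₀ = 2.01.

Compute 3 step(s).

Equation: x² - 5 = 0
Fixed-point form: x = (x² + 5)/(2x)
x₀ = 2.01

x_1 = g(2.010000) = 2.248781
x_2 = g(2.248781) = 2.236104
x_3 = g(2.236104) = 2.236068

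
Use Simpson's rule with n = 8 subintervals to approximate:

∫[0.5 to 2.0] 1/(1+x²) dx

f(x) = 1/(1+x²)
a = 0.5, b = 2.0, n = 8
h = (b - a)/n = 0.187500

Simpson's rule: (h/3)[f(x₀) + 4f(x₁) + 2f(x₂) + ... + f(xₙ)]

x_0 = 0.5000, f(x_0) = 0.800000, coefficient = 1
x_1 = 0.6875, f(x_1) = 0.679045, coefficient = 4
x_2 = 0.8750, f(x_2) = 0.566372, coefficient = 2
x_3 = 1.0625, f(x_3) = 0.469725, coefficient = 4
x_4 = 1.2500, f(x_4) = 0.390244, coefficient = 2
x_5 = 1.4375, f(x_5) = 0.326115, coefficient = 4
x_6 = 1.6250, f(x_6) = 0.274678, coefficient = 2
x_7 = 1.8125, f(x_7) = 0.233364, coefficient = 4
x_8 = 2.0000, f(x_8) = 0.200000, coefficient = 1

I ≈ (0.187500/3) × 10.295580 = 0.643474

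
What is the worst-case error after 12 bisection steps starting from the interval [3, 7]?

Bisection error bound: |error| ≤ (b-a)/2^n
|error| ≤ (7 - 3)/2^12 = 4/2^12
|error| ≤ 0.0009765625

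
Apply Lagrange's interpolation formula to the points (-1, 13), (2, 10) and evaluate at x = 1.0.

Lagrange interpolation formula:
P(x) = Σ yᵢ × Lᵢ(x)
where Lᵢ(x) = Π_{j≠i} (x - xⱼ)/(xᵢ - xⱼ)

L_0(1.0) = (1.0 - 2)/(-1 - 2) = 0.333333
L_1(1.0) = (1.0 - (-1))/(2 - (-1)) = 0.666667

P(1.0) = 13×L_0(1.0) + 10×L_1(1.0)
P(1.0) = 11.000000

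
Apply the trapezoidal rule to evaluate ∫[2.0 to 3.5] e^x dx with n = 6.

f(x) = e^x
a = 2.0, b = 3.5, n = 6
h = (b - a)/n = 0.250000

Trapezoidal rule: (h/2)[f(x₀) + 2f(x₁) + 2f(x₂) + ... + f(xₙ)]

x_0 = 2.0000, f(x_0) = 7.389056, coefficient = 1
x_1 = 2.2500, f(x_1) = 9.487736, coefficient = 2
x_2 = 2.5000, f(x_2) = 12.182494, coefficient = 2
x_3 = 2.7500, f(x_3) = 15.642632, coefficient = 2
x_4 = 3.0000, f(x_4) = 20.085537, coefficient = 2
x_5 = 3.2500, f(x_5) = 25.790340, coefficient = 2
x_6 = 3.5000, f(x_6) = 33.115452, coefficient = 1

I ≈ (0.250000/2) × 206.881985 = 25.860248
Exact value: 25.726396
Error: 0.133852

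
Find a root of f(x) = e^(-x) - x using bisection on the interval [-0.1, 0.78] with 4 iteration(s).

f(x) = e^(-x) - x
Initial interval: [-0.1, 0.78]

Iteration 1:
  c_1 = (-0.100000 + 0.780000)/2 = 0.340000
  f(c_1) = f(0.340000) = 0.371770
  f(a) × f(c) ≥ 0, new interval: [0.340000, 0.780000]
Iteration 2:
  c_2 = (0.340000 + 0.780000)/2 = 0.560000
  f(c_2) = f(0.560000) = 0.011209
  f(a) × f(c) ≥ 0, new interval: [0.560000, 0.780000]
Iteration 3:
  c_3 = (0.560000 + 0.780000)/2 = 0.670000
  f(c_3) = f(0.670000) = -0.158291
  f(a) × f(c) < 0, new interval: [0.560000, 0.670000]
Iteration 4:
  c_4 = (0.560000 + 0.670000)/2 = 0.615000
  f(c_4) = f(0.615000) = -0.074359
  f(a) × f(c) < 0, new interval: [0.560000, 0.615000]

After 4 iteration(s), the approximation is c_4 = 0.615000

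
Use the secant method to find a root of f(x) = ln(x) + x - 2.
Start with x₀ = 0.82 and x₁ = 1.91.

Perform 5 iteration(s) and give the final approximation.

f(x) = ln(x) + x - 2
x₀ = 0.82, x₁ = 1.91

Secant formula: x_{n+1} = x_n - f(x_n)(x_n - x_{n-1})/(f(x_n) - f(x_{n-1}))

Iteration 1:
  f(0.820000) = -1.378451
  f(1.910000) = 0.557103
  x_2 = 1.910000 - 0.557103×(1.910000 - 0.820000)/(0.557103 - (-1.378451))
       = 1.596269
Iteration 2:
  f(1.910000) = 0.557103
  f(1.596269) = 0.063939
  x_3 = 1.596269 - 0.063939×(1.596269 - 1.910000)/(0.063939 - 0.557103)
       = 1.555594
Iteration 3:
  f(1.596269) = 0.063939
  f(1.555594) = -0.002548
  x_4 = 1.555594 - (-0.002548)×(1.555594 - 1.596269)/(-0.002548 - 0.063939)
       = 1.557153
Iteration 4:
  f(1.555594) = -0.002548
  f(1.557153) = 0.000012
  x_5 = 1.557153 - 0.000012×(1.557153 - 1.555594)/(0.000012 - (-0.002548))
       = 1.557146
Iteration 5:
  f(1.557153) = 0.000012
  f(1.557146) = 0.000000
  x_6 = 1.557146 - 0.000000×(1.557146 - 1.557153)/(0.000000 - 0.000012)
       = 1.557146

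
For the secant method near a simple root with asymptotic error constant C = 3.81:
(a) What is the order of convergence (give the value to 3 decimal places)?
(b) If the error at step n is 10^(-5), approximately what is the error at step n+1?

(a) Secant method has superlinear convergence with order φ = (1+√5)/2 ≈ 1.618.
    This means |e_{n+1}| ≈ C|e_n|^1.618.

(b) With |e_n| = 10^(-5) and C = 3.81:
    |e_{n+1}| ≈ 3.81 × (10^(-5))^1.618 = 3.81 × 10^(-8.09)

(a) ≈ 1.618 (golden ratio); (b) |e_{n+1}| ≈ 3.096e-08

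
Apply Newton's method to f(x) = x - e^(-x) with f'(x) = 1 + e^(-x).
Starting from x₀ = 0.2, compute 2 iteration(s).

f(x) = x - e^(-x)
f'(x) = 1 + e^(-x)
x₀ = 0.2

Newton-Raphson formula: x_{n+1} = x_n - f(x_n)/f'(x_n)

Iteration 1:
  f(0.200000) = -0.618731
  f'(0.200000) = 1.818731
  x_1 = 0.200000 - (-0.618731)/1.818731 = 0.540199
Iteration 2:
  f(0.540199) = -0.042433
  f'(0.540199) = 1.582632
  x_2 = 0.540199 - (-0.042433)/1.582632 = 0.567011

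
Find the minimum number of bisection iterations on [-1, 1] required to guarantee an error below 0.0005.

We need (b-a)/2^n ≤ 0.0005
(1 - (-1))/2^n ≤ 0.0005
2/2^n ≤ 0.0005
2^n ≥ 4000
n ≥ log₂(4000) = 11.97
n ≥ 12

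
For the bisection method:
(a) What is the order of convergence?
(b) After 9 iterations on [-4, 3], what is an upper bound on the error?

(a) Bisection has linear (order 1) convergence; the error is halved each step.

(b) Error bound = (b-a)/2^n = (3 - (-4))/2^{9}
    = 7/2^{9}

(a) 1 (linear); (b) error ≤ 1.37e-02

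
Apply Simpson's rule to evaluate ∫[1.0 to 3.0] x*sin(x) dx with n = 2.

f(x) = x*sin(x)
a = 1.0, b = 3.0, n = 2
h = (b - a)/n = 1.000000

Simpson's rule: (h/3)[f(x₀) + 4f(x₁) + 2f(x₂) + ... + f(xₙ)]

x_0 = 1.0000, f(x_0) = 0.841471, coefficient = 1
x_1 = 2.0000, f(x_1) = 1.818595, coefficient = 4
x_2 = 3.0000, f(x_2) = 0.423360, coefficient = 1

I ≈ (1.000000/3) × 8.539210 = 2.846403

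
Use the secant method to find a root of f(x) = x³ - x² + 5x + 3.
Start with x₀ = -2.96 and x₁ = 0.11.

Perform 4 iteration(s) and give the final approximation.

f(x) = x³ - x² + 5x + 3
x₀ = -2.96, x₁ = 0.11

Secant formula: x_{n+1} = x_n - f(x_n)(x_n - x_{n-1})/(f(x_n) - f(x_{n-1}))

Iteration 1:
  f(-2.960000) = -46.495936
  f(0.110000) = 3.539231
  x_2 = 0.110000 - 3.539231×(0.110000 - (-2.960000))/(3.539231 - (-46.495936))
       = -0.107156
Iteration 2:
  f(0.110000) = 3.539231
  f(-0.107156) = 2.451507
  x_3 = -0.107156 - 2.451507×(-0.107156 - 0.110000)/(2.451507 - 3.539231)
       = -0.596581
Iteration 3:
  f(-0.107156) = 2.451507
  f(-0.596581) = -0.551144
  x_4 = -0.596581 - (-0.551144)×(-0.596581 - (-0.107156))/(-0.551144 - 2.451507)
       = -0.506746
Iteration 4:
  f(-0.596581) = -0.551144
  f(-0.506746) = 0.079350
  x_5 = -0.506746 - 0.079350×(-0.506746 - (-0.596581))/(0.079350 - (-0.551144))
       = -0.518052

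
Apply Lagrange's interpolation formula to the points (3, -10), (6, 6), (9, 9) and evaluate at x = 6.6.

Lagrange interpolation formula:
P(x) = Σ yᵢ × Lᵢ(x)
where Lᵢ(x) = Π_{j≠i} (x - xⱼ)/(xᵢ - xⱼ)

L_0(6.6) = (6.6 - 6)/(3 - 6) × (6.6 - 9)/(3 - 9) = -0.080000
L_1(6.6) = (6.6 - 3)/(6 - 3) × (6.6 - 9)/(6 - 9) = 0.960000
L_2(6.6) = (6.6 - 3)/(9 - 3) × (6.6 - 6)/(9 - 6) = 0.120000

P(6.6) = (-10)×L_0(6.6) + 6×L_1(6.6) + 9×L_2(6.6)
P(6.6) = 7.640000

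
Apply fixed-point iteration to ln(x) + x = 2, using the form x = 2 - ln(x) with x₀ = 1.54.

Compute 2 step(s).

Equation: ln(x) + x = 2
Fixed-point form: x = 2 - ln(x)
x₀ = 1.54

x_1 = g(1.540000) = 1.568218
x_2 = g(1.568218) = 1.550060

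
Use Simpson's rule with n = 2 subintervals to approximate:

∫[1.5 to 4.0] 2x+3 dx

f(x) = 2x+3
a = 1.5, b = 4.0, n = 2
h = (b - a)/n = 1.250000

Simpson's rule: (h/3)[f(x₀) + 4f(x₁) + 2f(x₂) + ... + f(xₙ)]

x_0 = 1.5000, f(x_0) = 6.000000, coefficient = 1
x_1 = 2.7500, f(x_1) = 8.500000, coefficient = 4
x_2 = 4.0000, f(x_2) = 11.000000, coefficient = 1

I ≈ (1.250000/3) × 51.000000 = 21.250000
Exact value: 21.250000
Error: 0.000000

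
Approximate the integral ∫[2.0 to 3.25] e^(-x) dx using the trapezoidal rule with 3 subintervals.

f(x) = e^(-x)
a = 2.0, b = 3.25, n = 3
h = (b - a)/n = 0.416667

Trapezoidal rule: (h/2)[f(x₀) + 2f(x₁) + 2f(x₂) + ... + f(xₙ)]

x_0 = 2.0000, f(x_0) = 0.135335, coefficient = 1
x_1 = 2.4167, f(x_1) = 0.089219, coefficient = 2
x_2 = 2.8333, f(x_2) = 0.058816, coefficient = 2
x_3 = 3.2500, f(x_3) = 0.038774, coefficient = 1

I ≈ (0.416667/2) × 0.470179 = 0.097954
Exact value: 0.096561
Error: 0.001393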